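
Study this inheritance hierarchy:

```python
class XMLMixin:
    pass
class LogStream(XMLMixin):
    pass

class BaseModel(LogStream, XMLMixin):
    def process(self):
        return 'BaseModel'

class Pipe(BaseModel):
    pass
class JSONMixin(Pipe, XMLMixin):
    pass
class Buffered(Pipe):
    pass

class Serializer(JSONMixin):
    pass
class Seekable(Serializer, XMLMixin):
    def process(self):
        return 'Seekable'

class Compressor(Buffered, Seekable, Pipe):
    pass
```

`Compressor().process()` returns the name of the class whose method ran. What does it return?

Seekable

L[Compressor] = Compressor + merge(L[Buffered], L[Seekable], L[Pipe], [Buffered Seekable Pipe])
  take Buffered:  [Buffered Pipe BaseModel LogStream XMLMixin object] + [Seekable Serializer JSONMixin Pipe BaseModel LogStream XMLMixin object] + [Pipe BaseModel LogStream XMLMixin object] + [Buffered Seekable Pipe]
  take Seekable:  [Pipe BaseModel LogStream XMLMixin object] + [Seekable Serializer JSONMixin Pipe BaseModel LogStream XMLMixin object] + [Pipe BaseModel LogStream XMLMixin object] + [Seekable Pipe]
  take Serializer:  [Pipe BaseModel LogStream XMLMixin object] + [Serializer JSONMixin Pipe BaseModel LogStream XMLMixin object] + [Pipe BaseModel LogStream XMLMixin object] + [Pipe]
  take JSONMixin:  [Pipe BaseModel LogStream XMLMixin object] + [JSONMixin Pipe BaseModel LogStream XMLMixin object] + [Pipe BaseModel LogStream XMLMixin object] + [Pipe]
  take Pipe:  [Pipe BaseModel LogStream XMLMixin object] + [Pipe BaseModel LogStream XMLMixin object] + [Pipe BaseModel LogStream XMLMixin object] + [Pipe]
  take BaseModel:  [BaseModel LogStream XMLMixin object] + [BaseModel LogStream XMLMixin object] + [BaseModel LogStream XMLMixin object]
  take LogStream:  [LogStream XMLMixin object] + [LogStream XMLMixin object] + [LogStream XMLMixin object]
  take XMLMixin:  [XMLMixin object] + [XMLMixin object] + [XMLMixin object]
  take object:  [object] + [object] + [object]
MRO: Compressor Buffered Seekable Serializer JSONMixin Pipe BaseModel LogStream XMLMixin object
process is defined in: BaseModel, Seekable. First along the MRO is Seekable.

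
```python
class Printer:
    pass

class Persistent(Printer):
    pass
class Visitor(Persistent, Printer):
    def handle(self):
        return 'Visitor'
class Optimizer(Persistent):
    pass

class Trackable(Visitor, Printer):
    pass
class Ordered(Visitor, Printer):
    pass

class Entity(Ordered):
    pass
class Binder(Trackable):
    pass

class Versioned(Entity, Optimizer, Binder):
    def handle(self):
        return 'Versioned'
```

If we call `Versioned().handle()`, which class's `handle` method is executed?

L[Versioned] = Versioned + merge(L[Entity], L[Optimizer], L[Binder], [Entity Optimizer Binder])
  take Entity:  [Entity Ordered Visitor Persistent Printer object] + [Optimizer Persistent Printer object] + [Binder Trackable Visitor Persistent Printer object] + [Entity Optimizer Binder]
  take Ordered:  [Ordered Visitor Persistent Printer object] + [Optimizer Persistent Printer object] + [Binder Trackable Visitor Persistent Printer object] + [Optimizer Binder]
  take Optimizer:  [Visitor Persistent Printer object] + [Optimizer Persistent Printer object] + [Binder Trackable Visitor Persistent Printer object] + [Optimizer Binder]
  take Binder:  [Visitor Persistent Printer object] + [Persistent Printer object] + [Binder Trackable Visitor Persistent Printer object] + [Binder]
  take Trackable:  [Visitor Persistent Printer object] + [Persistent Printer object] + [Trackable Visitor Persistent Printer object]
  take Visitor:  [Visitor Persistent Printer object] + [Persistent Printer object] + [Visitor Persistent Printer object]
  take Persistent:  [Persistent Printer object] + [Persistent Printer object] + [Persistent Printer object]
  take Printer:  [Printer object] + [Printer object] + [Printer object]
  take object:  [object] + [object] + [object]
MRO: Versioned Entity Ordered Optimizer Binder Trackable Visitor Persistent Printer object
handle is defined in: Versioned, Visitor. First along the MRO is Versioned.

Versioned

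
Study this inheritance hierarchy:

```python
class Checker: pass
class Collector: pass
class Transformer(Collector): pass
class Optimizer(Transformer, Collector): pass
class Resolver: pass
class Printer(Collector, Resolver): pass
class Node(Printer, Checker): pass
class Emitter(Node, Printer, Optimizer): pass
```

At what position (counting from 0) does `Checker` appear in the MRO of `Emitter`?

L[Emitter] = Emitter + merge(L[Node], L[Printer], L[Optimizer], [Node Printer Optimizer])
  take Node:  [Node Printer Collector Resolver Checker object] + [Printer Collector Resolver object] + [Optimizer Transformer Collector object] + [Node Printer Optimizer]
  take Printer:  [Printer Collector Resolver Checker object] + [Printer Collector Resolver object] + [Optimizer Transformer Collector object] + [Printer Optimizer]
  take Optimizer:  [Collector Resolver Checker object] + [Collector Resolver object] + [Optimizer Transformer Collector object] + [Optimizer]
  take Transformer:  [Collector Resolver Checker object] + [Collector Resolver object] + [Transformer Collector object]
  take Collector:  [Collector Resolver Checker object] + [Collector Resolver object] + [Collector object]
  take Resolver:  [Resolver Checker object] + [Resolver object] + [object]
  take Checker:  [Checker object] + [object] + [object]
  take object:  [object] + [object] + [object]
MRO: Emitter Node Printer Optimizer Transformer Collector Resolver Checker object
Checker sits at index 7.

7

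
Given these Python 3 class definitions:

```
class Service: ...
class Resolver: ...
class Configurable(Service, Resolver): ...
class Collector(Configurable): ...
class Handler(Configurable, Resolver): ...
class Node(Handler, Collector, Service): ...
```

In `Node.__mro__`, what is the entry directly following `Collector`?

L[Node] = Node + merge(L[Handler], L[Collector], L[Service], [Handler Collector Service])
  take Handler:  [Handler Configurable Service Resolver object] + [Collector Configurable Service Resolver object] + [Service object] + [Handler Collector Service]
  take Collector:  [Configurable Service Resolver object] + [Collector Configurable Service Resolver object] + [Service object] + [Collector Service]
  take Configurable:  [Configurable Service Resolver object] + [Configurable Service Resolver object] + [Service object] + [Service]
  take Service:  [Service Resolver object] + [Service Resolver object] + [Service object] + [Service]
  take Resolver:  [Resolver object] + [Resolver object] + [object]
  take object:  [object] + [object] + [object]
MRO: Node Handler Collector Configurable Service Resolver object
Collector is at position 2; next is Configurable.

Configurable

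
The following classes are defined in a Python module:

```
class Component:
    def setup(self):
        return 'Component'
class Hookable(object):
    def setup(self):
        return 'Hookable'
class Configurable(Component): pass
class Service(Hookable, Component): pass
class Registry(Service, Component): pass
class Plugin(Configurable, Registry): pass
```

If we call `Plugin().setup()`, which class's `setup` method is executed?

Hookable

L[Plugin] = Plugin + merge(L[Configurable], L[Registry], [Configurable Registry])
  take Configurable:  [Configurable Component object] + [Registry Service Hookable Component object] + [Configurable Registry]
  take Registry:  [Component object] + [Registry Service Hookable Component object] + [Registry]
  take Service:  [Component object] + [Service Hookable Component object]
  take Hookable:  [Component object] + [Hookable Component object]
  take Component:  [Component object] + [Component object]
  take object:  [object] + [object]
MRO: Plugin Configurable Registry Service Hookable Component object
setup is defined in: Component, Hookable. First along the MRO is Hookable.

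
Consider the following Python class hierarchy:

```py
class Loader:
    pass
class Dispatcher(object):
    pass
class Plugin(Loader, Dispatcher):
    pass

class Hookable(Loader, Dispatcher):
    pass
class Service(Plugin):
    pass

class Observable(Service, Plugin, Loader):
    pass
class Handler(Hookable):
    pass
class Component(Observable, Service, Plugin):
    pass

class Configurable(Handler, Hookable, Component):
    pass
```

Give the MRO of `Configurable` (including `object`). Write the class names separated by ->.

L[Configurable] = Configurable + merge(L[Handler], L[Hookable], L[Component], [Handler Hookable Component])
  take Handler:  [Handler Hookable Loader Dispatcher object] + [Hookable Loader Dispatcher object] + [Component Observable Service Plugin Loader Dispatcher object] + [Handler Hookable Component]
  take Hookable:  [Hookable Loader Dispatcher object] + [Hookable Loader Dispatcher object] + [Component Observable Service Plugin Loader Dispatcher object] + [Hookable Component]
  take Component:  [Loader Dispatcher object] + [Loader Dispatcher object] + [Component Observable Service Plugin Loader Dispatcher object] + [Component]
  take Observable:  [Loader Dispatcher object] + [Loader Dispatcher object] + [Observable Service Plugin Loader Dispatcher object]
  take Service:  [Loader Dispatcher object] + [Loader Dispatcher object] + [Service Plugin Loader Dispatcher object]
  take Plugin:  [Loader Dispatcher object] + [Loader Dispatcher object] + [Plugin Loader Dispatcher object]
  take Loader:  [Loader Dispatcher object] + [Loader Dispatcher object] + [Loader Dispatcher object]
  take Dispatcher:  [Dispatcher object] + [Dispatcher object] + [Dispatcher object]
  take object:  [object] + [object] + [object]

Configurable -> Handler -> Hookable -> Component -> Observable -> Service -> Plugin -> Loader -> Dispatcher -> object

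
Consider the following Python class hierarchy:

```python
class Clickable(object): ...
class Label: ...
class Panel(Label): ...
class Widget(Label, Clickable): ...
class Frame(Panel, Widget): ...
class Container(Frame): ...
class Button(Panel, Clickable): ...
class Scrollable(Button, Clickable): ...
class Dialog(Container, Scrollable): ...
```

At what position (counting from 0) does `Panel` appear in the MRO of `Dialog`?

5

L[Dialog] = Dialog + merge(L[Container], L[Scrollable], [Container Scrollable])
  take Container:  [Container Frame Panel Widget Label Clickable object] + [Scrollable Button Panel Label Clickable object] + [Container Scrollable]
  take Frame:  [Frame Panel Widget Label Clickable object] + [Scrollable Button Panel Label Clickable object] + [Scrollable]
  take Scrollable:  [Panel Widget Label Clickable object] + [Scrollable Button Panel Label Clickable object] + [Scrollable]
  take Button:  [Panel Widget Label Clickable object] + [Button Panel Label Clickable object]
  take Panel:  [Panel Widget Label Clickable object] + [Panel Label Clickable object]
  take Widget:  [Widget Label Clickable object] + [Label Clickable object]
  take Label:  [Label Clickable object] + [Label Clickable object]
  take Clickable:  [Clickable object] + [Clickable object]
  take object:  [object] + [object]
MRO: Dialog Container Frame Scrollable Button Panel Widget Label Clickable object
Panel sits at index 5.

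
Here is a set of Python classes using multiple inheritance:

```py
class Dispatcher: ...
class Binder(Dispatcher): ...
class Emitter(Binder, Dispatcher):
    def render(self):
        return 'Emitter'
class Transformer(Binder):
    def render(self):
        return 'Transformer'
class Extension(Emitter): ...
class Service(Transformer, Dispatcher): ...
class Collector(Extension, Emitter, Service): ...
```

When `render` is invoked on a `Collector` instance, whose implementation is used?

L[Collector] = Collector + merge(L[Extension], L[Emitter], L[Service], [Extension Emitter Service])
  take Extension:  [Extension Emitter Binder Dispatcher object] + [Emitter Binder Dispatcher object] + [Service Transformer Binder Dispatcher object] + [Extension Emitter Service]
  take Emitter:  [Emitter Binder Dispatcher object] + [Emitter Binder Dispatcher object] + [Service Transformer Binder Dispatcher object] + [Emitter Service]
  take Service:  [Binder Dispatcher object] + [Binder Dispatcher object] + [Service Transformer Binder Dispatcher object] + [Service]
  take Transformer:  [Binder Dispatcher object] + [Binder Dispatcher object] + [Transformer Binder Dispatcher object]
  take Binder:  [Binder Dispatcher object] + [Binder Dispatcher object] + [Binder Dispatcher object]
  take Dispatcher:  [Dispatcher object] + [Dispatcher object] + [Dispatcher object]
  take object:  [object] + [object] + [object]
MRO: Collector Extension Emitter Service Transformer Binder Dispatcher object
render is defined in: Emitter, Transformer. First along the MRO is Emitter.

Emitter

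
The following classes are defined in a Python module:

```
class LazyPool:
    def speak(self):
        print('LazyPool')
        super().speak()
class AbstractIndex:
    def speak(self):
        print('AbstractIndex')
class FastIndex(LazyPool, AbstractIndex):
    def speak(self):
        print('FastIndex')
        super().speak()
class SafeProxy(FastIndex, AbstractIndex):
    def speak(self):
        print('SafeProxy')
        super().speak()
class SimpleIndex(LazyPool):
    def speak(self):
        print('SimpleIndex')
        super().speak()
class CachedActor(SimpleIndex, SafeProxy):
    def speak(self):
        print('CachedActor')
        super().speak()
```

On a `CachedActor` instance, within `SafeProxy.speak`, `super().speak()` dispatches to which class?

FastIndex

L[CachedActor] = CachedActor + merge(L[SimpleIndex], L[SafeProxy], [SimpleIndex SafeProxy])
  take SimpleIndex:  [SimpleIndex LazyPool object] + [SafeProxy FastIndex LazyPool AbstractIndex object] + [SimpleIndex SafeProxy]
  take SafeProxy:  [LazyPool object] + [SafeProxy FastIndex LazyPool AbstractIndex object] + [SafeProxy]
  take FastIndex:  [LazyPool object] + [FastIndex LazyPool AbstractIndex object]
  take LazyPool:  [LazyPool object] + [LazyPool AbstractIndex object]
  take AbstractIndex:  [object] + [AbstractIndex object]
  take object:  [object] + [object]
MRO: CachedActor SimpleIndex SafeProxy FastIndex LazyPool AbstractIndex object
super() in SafeProxy.speak on a CachedActor instance goes to the class after SafeProxy in CachedActor's MRO: FastIndex.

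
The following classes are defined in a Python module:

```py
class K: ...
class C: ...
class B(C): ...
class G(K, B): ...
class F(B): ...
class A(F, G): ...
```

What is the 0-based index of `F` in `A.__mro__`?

L[A] = A + merge(L[F], L[G], [F G])
  take F:  [F B C object] + [G K B C object] + [F G]
  take G:  [B C object] + [G K B C object] + [G]
  take K:  [B C object] + [K B C object]
  take B:  [B C object] + [B C object]
  take C:  [C object] + [C object]
  take object:  [object] + [object]
MRO: A F G K B C object
F sits at index 1.

1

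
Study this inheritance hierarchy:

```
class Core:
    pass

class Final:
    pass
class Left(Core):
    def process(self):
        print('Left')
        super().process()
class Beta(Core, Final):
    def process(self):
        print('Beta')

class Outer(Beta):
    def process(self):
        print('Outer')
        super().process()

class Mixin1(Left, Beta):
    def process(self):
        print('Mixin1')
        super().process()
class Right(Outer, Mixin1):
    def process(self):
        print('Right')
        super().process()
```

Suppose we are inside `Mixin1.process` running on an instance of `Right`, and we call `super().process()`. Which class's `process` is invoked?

Left

L[Right] = Right + merge(L[Outer], L[Mixin1], [Outer Mixin1])
  take Outer:  [Outer Beta Core Final object] + [Mixin1 Left Beta Core Final object] + [Outer Mixin1]
  take Mixin1:  [Beta Core Final object] + [Mixin1 Left Beta Core Final object] + [Mixin1]
  take Left:  [Beta Core Final object] + [Left Beta Core Final object]
  take Beta:  [Beta Core Final object] + [Beta Core Final object]
  take Core:  [Core Final object] + [Core Final object]
  take Final:  [Final object] + [Final object]
  take object:  [object] + [object]
MRO: Right Outer Mixin1 Left Beta Core Final object
super() in Mixin1.process on a Right instance goes to the class after Mixin1 in Right's MRO: Left.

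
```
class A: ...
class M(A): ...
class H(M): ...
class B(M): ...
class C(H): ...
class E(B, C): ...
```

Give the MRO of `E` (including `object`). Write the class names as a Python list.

L[E] = E + merge(L[B], L[C], [B C])
  take B:  [B M A object] + [C H M A object] + [B C]
  take C:  [M A object] + [C H M A object] + [C]
  take H:  [M A object] + [H M A object]
  take M:  [M A object] + [M A object]
  take A:  [A object] + [A object]
  take object:  [object] + [object]

[E, B, C, H, M, A, object]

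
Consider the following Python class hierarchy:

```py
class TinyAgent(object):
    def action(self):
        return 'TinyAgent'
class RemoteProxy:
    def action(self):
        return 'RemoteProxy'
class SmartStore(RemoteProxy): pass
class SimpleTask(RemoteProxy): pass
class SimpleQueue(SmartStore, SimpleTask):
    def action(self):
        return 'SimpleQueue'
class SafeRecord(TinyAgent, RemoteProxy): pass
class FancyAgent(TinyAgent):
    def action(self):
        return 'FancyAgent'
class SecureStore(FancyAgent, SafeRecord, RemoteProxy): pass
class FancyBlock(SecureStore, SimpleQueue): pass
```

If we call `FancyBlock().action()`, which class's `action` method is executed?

L[FancyBlock] = FancyBlock + merge(L[SecureStore], L[SimpleQueue], [SecureStore SimpleQueue])
  take SecureStore:  [SecureStore FancyAgent SafeRecord TinyAgent RemoteProxy object] + [SimpleQueue SmartStore SimpleTask RemoteProxy object] + [SecureStore SimpleQueue]
  take FancyAgent:  [FancyAgent SafeRecord TinyAgent RemoteProxy object] + [SimpleQueue SmartStore SimpleTask RemoteProxy object] + [SimpleQueue]
  take SafeRecord:  [SafeRecord TinyAgent RemoteProxy object] + [SimpleQueue SmartStore SimpleTask RemoteProxy object] + [SimpleQueue]
  take TinyAgent:  [TinyAgent RemoteProxy object] + [SimpleQueue SmartStore SimpleTask RemoteProxy object] + [SimpleQueue]
  take SimpleQueue:  [RemoteProxy object] + [SimpleQueue SmartStore SimpleTask RemoteProxy object] + [SimpleQueue]
  take SmartStore:  [RemoteProxy object] + [SmartStore SimpleTask RemoteProxy object]
  take SimpleTask:  [RemoteProxy object] + [SimpleTask RemoteProxy object]
  take RemoteProxy:  [RemoteProxy object] + [RemoteProxy object]
  take object:  [object] + [object]
MRO: FancyBlock SecureStore FancyAgent SafeRecord TinyAgent SimpleQueue SmartStore SimpleTask RemoteProxy object
action is defined in: FancyAgent, RemoteProxy, SimpleQueue, TinyAgent. First along the MRO is FancyAgent.

FancyAgent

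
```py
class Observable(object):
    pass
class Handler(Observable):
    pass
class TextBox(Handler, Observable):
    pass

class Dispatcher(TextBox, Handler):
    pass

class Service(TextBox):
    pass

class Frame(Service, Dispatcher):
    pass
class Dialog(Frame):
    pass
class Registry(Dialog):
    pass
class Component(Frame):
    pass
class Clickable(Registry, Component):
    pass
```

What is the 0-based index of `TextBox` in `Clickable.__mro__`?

7

L[Clickable] = Clickable + merge(L[Registry], L[Component], [Registry Component])
  take Registry:  [Registry Dialog Frame Service Dispatcher TextBox Handler Observable object] + [Component Frame Service Dispatcher TextBox Handler Observable object] + [Registry Component]
  take Dialog:  [Dialog Frame Service Dispatcher TextBox Handler Observable object] + [Component Frame Service Dispatcher TextBox Handler Observable object] + [Component]
  take Component:  [Frame Service Dispatcher TextBox Handler Observable object] + [Component Frame Service Dispatcher TextBox Handler Observable object] + [Component]
  take Frame:  [Frame Service Dispatcher TextBox Handler Observable object] + [Frame Service Dispatcher TextBox Handler Observable object]
  take Service:  [Service Dispatcher TextBox Handler Observable object] + [Service Dispatcher TextBox Handler Observable object]
  take Dispatcher:  [Dispatcher TextBox Handler Observable object] + [Dispatcher TextBox Handler Observable object]
  take TextBox:  [TextBox Handler Observable object] + [TextBox Handler Observable object]
  take Handler:  [Handler Observable object] + [Handler Observable object]
  take Observable:  [Observable object] + [Observable object]
  take object:  [object] + [object]
MRO: Clickable Registry Dialog Component Frame Service Dispatcher TextBox Handler Observable object
TextBox sits at index 7.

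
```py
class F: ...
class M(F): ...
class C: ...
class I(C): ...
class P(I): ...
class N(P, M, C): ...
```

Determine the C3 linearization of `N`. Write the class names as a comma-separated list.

N, P, I, M, C, F, object

L[N] = N + merge(L[P], L[M], L[C], [P M C])
  take P:  [P I C object] + [M F object] + [C object] + [P M C]
  take I:  [I C object] + [M F object] + [C object] + [M C]
  take M:  [C object] + [M F object] + [C object] + [M C]
  take C:  [C object] + [F object] + [C object] + [C]
  take F:  [object] + [F object] + [object]
  take object:  [object] + [object] + [object]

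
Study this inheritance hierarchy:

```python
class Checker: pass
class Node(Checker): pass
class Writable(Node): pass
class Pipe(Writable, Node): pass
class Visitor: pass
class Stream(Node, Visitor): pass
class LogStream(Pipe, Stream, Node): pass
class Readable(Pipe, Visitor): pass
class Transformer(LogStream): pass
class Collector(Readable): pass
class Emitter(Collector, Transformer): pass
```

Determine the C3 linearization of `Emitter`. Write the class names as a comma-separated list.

Emitter, Collector, Readable, Transformer, LogStream, Pipe, Writable, Stream, Node, Checker, Visitor, object

L[Emitter] = Emitter + merge(L[Collector], L[Transformer], [Collector Transformer])
  take Collector:  [Collector Readable Pipe Writable Node Checker Visitor object] + [Transformer LogStream Pipe Writable Stream Node Checker Visitor object] + [Collector Transformer]
  take Readable:  [Readable Pipe Writable Node Checker Visitor object] + [Transformer LogStream Pipe Writable Stream Node Checker Visitor object] + [Transformer]
  take Transformer:  [Pipe Writable Node Checker Visitor object] + [Transformer LogStream Pipe Writable Stream Node Checker Visitor object] + [Transformer]
  take LogStream:  [Pipe Writable Node Checker Visitor object] + [LogStream Pipe Writable Stream Node Checker Visitor object]
  take Pipe:  [Pipe Writable Node Checker Visitor object] + [Pipe Writable Stream Node Checker Visitor object]
  take Writable:  [Writable Node Checker Visitor object] + [Writable Stream Node Checker Visitor object]
  take Stream:  [Node Checker Visitor object] + [Stream Node Checker Visitor object]
  take Node:  [Node Checker Visitor object] + [Node Checker Visitor object]
  take Checker:  [Checker Visitor object] + [Checker Visitor object]
  take Visitor:  [Visitor object] + [Visitor object]
  take object:  [object] + [object]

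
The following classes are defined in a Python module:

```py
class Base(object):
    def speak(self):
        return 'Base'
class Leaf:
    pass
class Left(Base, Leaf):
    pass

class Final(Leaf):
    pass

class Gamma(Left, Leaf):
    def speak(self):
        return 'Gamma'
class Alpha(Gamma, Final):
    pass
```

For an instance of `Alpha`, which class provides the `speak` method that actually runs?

L[Alpha] = Alpha + merge(L[Gamma], L[Final], [Gamma Final])
  take Gamma:  [Gamma Left Base Leaf object] + [Final Leaf object] + [Gamma Final]
  take Left:  [Left Base Leaf object] + [Final Leaf object] + [Final]
  take Base:  [Base Leaf object] + [Final Leaf object] + [Final]
  take Final:  [Leaf object] + [Final Leaf object] + [Final]
  take Leaf:  [Leaf object] + [Leaf object]
  take object:  [object] + [object]
MRO: Alpha Gamma Left Base Final Leaf object
speak is defined in: Base, Gamma. First along the MRO is Gamma.

Gamma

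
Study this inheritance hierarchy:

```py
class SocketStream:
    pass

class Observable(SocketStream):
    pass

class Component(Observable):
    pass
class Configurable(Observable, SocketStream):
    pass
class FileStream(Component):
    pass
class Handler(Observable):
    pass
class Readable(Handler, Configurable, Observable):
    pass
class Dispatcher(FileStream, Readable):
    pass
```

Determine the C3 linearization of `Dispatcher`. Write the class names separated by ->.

L[Dispatcher] = Dispatcher + merge(L[FileStream], L[Readable], [FileStream Readable])
  take FileStream:  [FileStream Component Observable SocketStream object] + [Readable Handler Configurable Observable SocketStream object] + [FileStream Readable]
  take Component:  [Component Observable SocketStream object] + [Readable Handler Configurable Observable SocketStream object] + [Readable]
  take Readable:  [Observable SocketStream object] + [Readable Handler Configurable Observable SocketStream object] + [Readable]
  take Handler:  [Observable SocketStream object] + [Handler Configurable Observable SocketStream object]
  take Configurable:  [Observable SocketStream object] + [Configurable Observable SocketStream object]
  take Observable:  [Observable SocketStream object] + [Observable SocketStream object]
  take SocketStream:  [SocketStream object] + [SocketStream object]
  take object:  [object] + [object]

Dispatcher -> FileStream -> Component -> Readable -> Handler -> Configurable -> Observable -> SocketStream -> object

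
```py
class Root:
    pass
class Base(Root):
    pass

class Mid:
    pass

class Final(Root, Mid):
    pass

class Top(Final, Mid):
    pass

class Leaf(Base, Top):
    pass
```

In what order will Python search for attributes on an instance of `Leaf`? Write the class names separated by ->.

L[Leaf] = Leaf + merge(L[Base], L[Top], [Base Top])
  take Base:  [Base Root object] + [Top Final Root Mid object] + [Base Top]
  take Top:  [Root object] + [Top Final Root Mid object] + [Top]
  take Final:  [Root object] + [Final Root Mid object]
  take Root:  [Root object] + [Root Mid object]
  take Mid:  [object] + [Mid object]
  take object:  [object] + [object]

Leaf -> Base -> Top -> Final -> Root -> Mid -> object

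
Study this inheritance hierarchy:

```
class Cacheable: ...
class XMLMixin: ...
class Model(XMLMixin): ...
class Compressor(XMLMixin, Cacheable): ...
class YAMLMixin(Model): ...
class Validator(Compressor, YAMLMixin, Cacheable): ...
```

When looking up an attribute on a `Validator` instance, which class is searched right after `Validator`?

Compressor

L[Validator] = Validator + merge(L[Compressor], L[YAMLMixin], L[Cacheable], [Compressor YAMLMixin Cacheable])
  take Compressor:  [Compressor XMLMixin Cacheable object] + [YAMLMixin Model XMLMixin object] + [Cacheable object] + [Compressor YAMLMixin Cacheable]
  take YAMLMixin:  [XMLMixin Cacheable object] + [YAMLMixin Model XMLMixin object] + [Cacheable object] + [YAMLMixin Cacheable]
  take Model:  [XMLMixin Cacheable object] + [Model XMLMixin object] + [Cacheable object] + [Cacheable]
  take XMLMixin:  [XMLMixin Cacheable object] + [XMLMixin object] + [Cacheable object] + [Cacheable]
  take Cacheable:  [Cacheable object] + [object] + [Cacheable object] + [Cacheable]
  take object:  [object] + [object] + [object]
MRO: Validator Compressor YAMLMixin Model XMLMixin Cacheable object
Validator is at position 0; next is Compressor.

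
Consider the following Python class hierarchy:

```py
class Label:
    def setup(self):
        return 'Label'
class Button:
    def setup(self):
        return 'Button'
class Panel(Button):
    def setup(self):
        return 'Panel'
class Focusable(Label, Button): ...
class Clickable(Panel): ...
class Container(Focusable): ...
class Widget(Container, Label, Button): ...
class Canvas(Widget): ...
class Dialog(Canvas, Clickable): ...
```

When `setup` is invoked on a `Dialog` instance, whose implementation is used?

L[Dialog] = Dialog + merge(L[Canvas], L[Clickable], [Canvas Clickable])
  take Canvas:  [Canvas Widget Container Focusable Label Button object] + [Clickable Panel Button object] + [Canvas Clickable]
  take Widget:  [Widget Container Focusable Label Button object] + [Clickable Panel Button object] + [Clickable]
  take Container:  [Container Focusable Label Button object] + [Clickable Panel Button object] + [Clickable]
  take Focusable:  [Focusable Label Button object] + [Clickable Panel Button object] + [Clickable]
  take Label:  [Label Button object] + [Clickable Panel Button object] + [Clickable]
  take Clickable:  [Button object] + [Clickable Panel Button object] + [Clickable]
  take Panel:  [Button object] + [Panel Button object]
  take Button:  [Button object] + [Button object]
  take object:  [object] + [object]
MRO: Dialog Canvas Widget Container Focusable Label Clickable Panel Button object
setup is defined in: Button, Label, Panel. First along the MRO is Label.

Label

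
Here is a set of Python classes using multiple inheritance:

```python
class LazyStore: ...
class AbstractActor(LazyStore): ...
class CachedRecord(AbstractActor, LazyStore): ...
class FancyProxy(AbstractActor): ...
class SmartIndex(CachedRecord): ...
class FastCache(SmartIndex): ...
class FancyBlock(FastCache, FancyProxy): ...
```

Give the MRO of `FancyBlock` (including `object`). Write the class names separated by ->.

FancyBlock -> FastCache -> SmartIndex -> CachedRecord -> FancyProxy -> AbstractActor -> LazyStore -> object

L[FancyBlock] = FancyBlock + merge(L[FastCache], L[FancyProxy], [FastCache FancyProxy])
  take FastCache:  [FastCache SmartIndex CachedRecord AbstractActor LazyStore object] + [FancyProxy AbstractActor LazyStore object] + [FastCache FancyProxy]
  take SmartIndex:  [SmartIndex CachedRecord AbstractActor LazyStore object] + [FancyProxy AbstractActor LazyStore object] + [FancyProxy]
  take CachedRecord:  [CachedRecord AbstractActor LazyStore object] + [FancyProxy AbstractActor LazyStore object] + [FancyProxy]
  take FancyProxy:  [AbstractActor LazyStore object] + [FancyProxy AbstractActor LazyStore object] + [FancyProxy]
  take AbstractActor:  [AbstractActor LazyStore object] + [AbstractActor LazyStore object]
  take LazyStore:  [LazyStore object] + [LazyStore object]
  take object:  [object] + [object]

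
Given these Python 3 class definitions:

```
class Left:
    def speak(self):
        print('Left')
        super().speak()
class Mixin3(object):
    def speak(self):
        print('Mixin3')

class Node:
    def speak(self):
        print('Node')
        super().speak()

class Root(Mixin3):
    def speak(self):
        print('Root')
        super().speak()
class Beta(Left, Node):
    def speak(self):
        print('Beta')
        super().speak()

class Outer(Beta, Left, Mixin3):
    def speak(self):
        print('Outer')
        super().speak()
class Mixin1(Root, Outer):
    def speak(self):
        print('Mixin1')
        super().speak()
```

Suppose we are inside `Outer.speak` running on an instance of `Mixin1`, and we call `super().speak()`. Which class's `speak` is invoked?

Beta

L[Mixin1] = Mixin1 + merge(L[Root], L[Outer], [Root Outer])
  take Root:  [Root Mixin3 object] + [Outer Beta Left Node Mixin3 object] + [Root Outer]
  take Outer:  [Mixin3 object] + [Outer Beta Left Node Mixin3 object] + [Outer]
  take Beta:  [Mixin3 object] + [Beta Left Node Mixin3 object]
  take Left:  [Mixin3 object] + [Left Node Mixin3 object]
  take Node:  [Mixin3 object] + [Node Mixin3 object]
  take Mixin3:  [Mixin3 object] + [Mixin3 object]
  take object:  [object] + [object]
MRO: Mixin1 Root Outer Beta Left Node Mixin3 object
super() in Outer.speak on a Mixin1 instance goes to the class after Outer in Mixin1's MRO: Beta.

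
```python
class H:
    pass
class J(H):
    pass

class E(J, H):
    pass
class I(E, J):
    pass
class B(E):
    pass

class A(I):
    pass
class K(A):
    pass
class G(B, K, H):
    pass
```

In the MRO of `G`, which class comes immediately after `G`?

L[G] = G + merge(L[B], L[K], L[H], [B K H])
  take B:  [B E J H object] + [K A I E J H object] + [H object] + [B K H]
  take K:  [E J H object] + [K A I E J H object] + [H object] + [K H]
  take A:  [E J H object] + [A I E J H object] + [H object] + [H]
  take I:  [E J H object] + [I E J H object] + [H object] + [H]
  take E:  [E J H object] + [E J H object] + [H object] + [H]
  take J:  [J H object] + [J H object] + [H object] + [H]
  take H:  [H object] + [H object] + [H object] + [H]
  take object:  [object] + [object] + [object]
MRO: G B K A I E J H object
G is at position 0; next is B.

B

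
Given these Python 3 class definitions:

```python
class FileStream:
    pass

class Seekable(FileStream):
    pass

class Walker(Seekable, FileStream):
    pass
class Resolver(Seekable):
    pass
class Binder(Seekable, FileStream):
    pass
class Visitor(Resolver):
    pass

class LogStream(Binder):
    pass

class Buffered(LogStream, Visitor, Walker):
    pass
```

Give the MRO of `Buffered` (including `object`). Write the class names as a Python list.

L[Buffered] = Buffered + merge(L[LogStream], L[Visitor], L[Walker], [LogStream Visitor Walker])
  take LogStream:  [LogStream Binder Seekable FileStream object] + [Visitor Resolver Seekable FileStream object] + [Walker Seekable FileStream object] + [LogStream Visitor Walker]
  take Binder:  [Binder Seekable FileStream object] + [Visitor Resolver Seekable FileStream object] + [Walker Seekable FileStream object] + [Visitor Walker]
  take Visitor:  [Seekable FileStream object] + [Visitor Resolver Seekable FileStream object] + [Walker Seekable FileStream object] + [Visitor Walker]
  take Resolver:  [Seekable FileStream object] + [Resolver Seekable FileStream object] + [Walker Seekable FileStream object] + [Walker]
  take Walker:  [Seekable FileStream object] + [Seekable FileStream object] + [Walker Seekable FileStream object] + [Walker]
  take Seekable:  [Seekable FileStream object] + [Seekable FileStream object] + [Seekable FileStream object]
  take FileStream:  [FileStream object] + [FileStream object] + [FileStream object]
  take object:  [object] + [object] + [object]

[Buffered, LogStream, Binder, Visitor, Resolver, Walker, Seekable, FileStream, object]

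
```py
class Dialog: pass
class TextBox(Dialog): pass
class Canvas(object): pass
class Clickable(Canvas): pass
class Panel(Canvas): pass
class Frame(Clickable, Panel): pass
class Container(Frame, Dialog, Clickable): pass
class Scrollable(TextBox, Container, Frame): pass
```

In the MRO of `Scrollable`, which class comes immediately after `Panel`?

L[Scrollable] = Scrollable + merge(L[TextBox], L[Container], L[Frame], [TextBox Container Frame])
  take TextBox:  [TextBox Dialog object] + [Container Frame Dialog Clickable Panel Canvas object] + [Frame Clickable Panel Canvas object] + [TextBox Container Frame]
  take Container:  [Dialog object] + [Container Frame Dialog Clickable Panel Canvas object] + [Frame Clickable Panel Canvas object] + [Container Frame]
  take Frame:  [Dialog object] + [Frame Dialog Clickable Panel Canvas object] + [Frame Clickable Panel Canvas object] + [Frame]
  take Dialog:  [Dialog object] + [Dialog Clickable Panel Canvas object] + [Clickable Panel Canvas object]
  take Clickable:  [object] + [Clickable Panel Canvas object] + [Clickable Panel Canvas object]
  take Panel:  [object] + [Panel Canvas object] + [Panel Canvas object]
  take Canvas:  [object] + [Canvas object] + [Canvas object]
  take object:  [object] + [object] + [object]
MRO: Scrollable TextBox Container Frame Dialog Clickable Panel Canvas object
Panel is at position 6; next is Canvas.

Canvas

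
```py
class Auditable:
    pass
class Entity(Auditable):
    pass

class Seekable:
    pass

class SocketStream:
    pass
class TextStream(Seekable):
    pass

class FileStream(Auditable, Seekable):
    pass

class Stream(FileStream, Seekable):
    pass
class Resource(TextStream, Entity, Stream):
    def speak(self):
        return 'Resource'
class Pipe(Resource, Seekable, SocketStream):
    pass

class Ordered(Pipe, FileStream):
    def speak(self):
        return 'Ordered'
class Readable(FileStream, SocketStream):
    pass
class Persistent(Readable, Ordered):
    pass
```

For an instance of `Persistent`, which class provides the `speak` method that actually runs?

Ordered

L[Persistent] = Persistent + merge(L[Readable], L[Ordered], [Readable Ordered])
  take Readable:  [Readable FileStream Auditable Seekable SocketStream object] + [Ordered Pipe Resource TextStream Entity Stream FileStream Auditable Seekable SocketStream object] + [Readable Ordered]
  take Ordered:  [FileStream Auditable Seekable SocketStream object] + [Ordered Pipe Resource TextStream Entity Stream FileStream Auditable Seekable SocketStream object] + [Ordered]
  take Pipe:  [FileStream Auditable Seekable SocketStream object] + [Pipe Resource TextStream Entity Stream FileStream Auditable Seekable SocketStream object]
  take Resource:  [FileStream Auditable Seekable SocketStream object] + [Resource TextStream Entity Stream FileStream Auditable Seekable SocketStream object]
  take TextStream:  [FileStream Auditable Seekable SocketStream object] + [TextStream Entity Stream FileStream Auditable Seekable SocketStream object]
  take Entity:  [FileStream Auditable Seekable SocketStream object] + [Entity Stream FileStream Auditable Seekable SocketStream object]
  take Stream:  [FileStream Auditable Seekable SocketStream object] + [Stream FileStream Auditable Seekable SocketStream object]
  take FileStream:  [FileStream Auditable Seekable SocketStream object] + [FileStream Auditable Seekable SocketStream object]
  take Auditable:  [Auditable Seekable SocketStream object] + [Auditable Seekable SocketStream object]
  take Seekable:  [Seekable SocketStream object] + [Seekable SocketStream object]
  take SocketStream:  [SocketStream object] + [SocketStream object]
  take object:  [object] + [object]
MRO: Persistent Readable Ordered Pipe Resource TextStream Entity Stream FileStream Auditable Seekable SocketStream object
speak is defined in: Ordered, Resource. First along the MRO is Ordered.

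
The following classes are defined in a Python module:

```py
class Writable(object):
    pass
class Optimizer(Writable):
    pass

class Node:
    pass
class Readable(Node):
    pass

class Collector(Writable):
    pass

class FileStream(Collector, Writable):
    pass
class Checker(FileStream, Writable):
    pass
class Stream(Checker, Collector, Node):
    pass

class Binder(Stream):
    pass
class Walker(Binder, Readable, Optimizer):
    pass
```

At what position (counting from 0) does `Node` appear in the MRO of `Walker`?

9

L[Walker] = Walker + merge(L[Binder], L[Readable], L[Optimizer], [Binder Readable Optimizer])
  take Binder:  [Binder Stream Checker FileStream Collector Writable Node object] + [Readable Node object] + [Optimizer Writable object] + [Binder Readable Optimizer]
  take Stream:  [Stream Checker FileStream Collector Writable Node object] + [Readable Node object] + [Optimizer Writable object] + [Readable Optimizer]
  take Checker:  [Checker FileStream Collector Writable Node object] + [Readable Node object] + [Optimizer Writable object] + [Readable Optimizer]
  take FileStream:  [FileStream Collector Writable Node object] + [Readable Node object] + [Optimizer Writable object] + [Readable Optimizer]
  take Collector:  [Collector Writable Node object] + [Readable Node object] + [Optimizer Writable object] + [Readable Optimizer]
  take Readable:  [Writable Node object] + [Readable Node object] + [Optimizer Writable object] + [Readable Optimizer]
  take Optimizer:  [Writable Node object] + [Node object] + [Optimizer Writable object] + [Optimizer]
  take Writable:  [Writable Node object] + [Node object] + [Writable object]
  take Node:  [Node object] + [Node object] + [object]
  take object:  [object] + [object] + [object]
MRO: Walker Binder Stream Checker FileStream Collector Readable Optimizer Writable Node object
Node sits at index 9.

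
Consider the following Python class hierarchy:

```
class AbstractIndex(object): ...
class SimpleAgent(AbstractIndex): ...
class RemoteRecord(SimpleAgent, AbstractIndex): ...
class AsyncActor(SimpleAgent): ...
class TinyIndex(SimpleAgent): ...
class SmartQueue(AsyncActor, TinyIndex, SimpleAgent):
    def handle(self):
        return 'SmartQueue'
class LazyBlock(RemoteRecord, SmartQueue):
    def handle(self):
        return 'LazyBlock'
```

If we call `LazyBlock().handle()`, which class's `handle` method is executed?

L[LazyBlock] = LazyBlock + merge(L[RemoteRecord], L[SmartQueue], [RemoteRecord SmartQueue])
  take RemoteRecord:  [RemoteRecord SimpleAgent AbstractIndex object] + [SmartQueue AsyncActor TinyIndex SimpleAgent AbstractIndex object] + [RemoteRecord SmartQueue]
  take SmartQueue:  [SimpleAgent AbstractIndex object] + [SmartQueue AsyncActor TinyIndex SimpleAgent AbstractIndex object] + [SmartQueue]
  take AsyncActor:  [SimpleAgent AbstractIndex object] + [AsyncActor TinyIndex SimpleAgent AbstractIndex object]
  take TinyIndex:  [SimpleAgent AbstractIndex object] + [TinyIndex SimpleAgent AbstractIndex object]
  take SimpleAgent:  [SimpleAgent AbstractIndex object] + [SimpleAgent AbstractIndex object]
  take AbstractIndex:  [AbstractIndex object] + [AbstractIndex object]
  take object:  [object] + [object]
MRO: LazyBlock RemoteRecord SmartQueue AsyncActor TinyIndex SimpleAgent AbstractIndex object
handle is defined in: LazyBlock, SmartQueue. First along the MRO is LazyBlock.

LazyBlock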